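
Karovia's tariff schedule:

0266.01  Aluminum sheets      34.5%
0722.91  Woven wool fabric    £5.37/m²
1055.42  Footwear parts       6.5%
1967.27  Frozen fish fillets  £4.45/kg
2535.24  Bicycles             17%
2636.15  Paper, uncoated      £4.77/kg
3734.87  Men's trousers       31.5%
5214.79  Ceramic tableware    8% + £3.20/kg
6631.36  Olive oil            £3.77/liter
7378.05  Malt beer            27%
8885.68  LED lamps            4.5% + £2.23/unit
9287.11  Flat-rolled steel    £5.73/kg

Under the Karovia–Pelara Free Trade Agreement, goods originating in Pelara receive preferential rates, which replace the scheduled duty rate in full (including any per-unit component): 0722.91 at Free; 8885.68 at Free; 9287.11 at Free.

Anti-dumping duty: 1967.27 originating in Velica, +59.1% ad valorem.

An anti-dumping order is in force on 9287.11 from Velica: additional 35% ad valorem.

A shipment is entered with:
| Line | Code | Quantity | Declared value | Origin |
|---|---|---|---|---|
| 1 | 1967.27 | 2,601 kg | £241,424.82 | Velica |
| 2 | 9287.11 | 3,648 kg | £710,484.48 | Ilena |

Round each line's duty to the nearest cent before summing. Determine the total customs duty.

£175,159.56

Line 1 (1967.27, Velica, 2,601 kg, £241,424.82):
Base rate for 1967.27 is £4.45/kg.
Additional duty on 1967.27 from Velica: +59.1% ad valorem. Applied ad valorem rate = 59.1%.
Duty = £241,424.82 × 59.1% + 2,601 × £4.45 = £154,256.52.
Line 2 (9287.11, Ilena, 3,648 kg, £710,484.48):
Base rate for 9287.11 is £5.73/kg.
9287.11 has an FTA preferential rate, but origin Ilena is not Pelara; base rate stands.
The additional-duty order on 9287.11 targets Velica, not Ilena; it does not apply.
Duty = 3,648 × £5.73 = £20,903.04.
Total = £154,256.52 + £20,903.04 = £175,159.56.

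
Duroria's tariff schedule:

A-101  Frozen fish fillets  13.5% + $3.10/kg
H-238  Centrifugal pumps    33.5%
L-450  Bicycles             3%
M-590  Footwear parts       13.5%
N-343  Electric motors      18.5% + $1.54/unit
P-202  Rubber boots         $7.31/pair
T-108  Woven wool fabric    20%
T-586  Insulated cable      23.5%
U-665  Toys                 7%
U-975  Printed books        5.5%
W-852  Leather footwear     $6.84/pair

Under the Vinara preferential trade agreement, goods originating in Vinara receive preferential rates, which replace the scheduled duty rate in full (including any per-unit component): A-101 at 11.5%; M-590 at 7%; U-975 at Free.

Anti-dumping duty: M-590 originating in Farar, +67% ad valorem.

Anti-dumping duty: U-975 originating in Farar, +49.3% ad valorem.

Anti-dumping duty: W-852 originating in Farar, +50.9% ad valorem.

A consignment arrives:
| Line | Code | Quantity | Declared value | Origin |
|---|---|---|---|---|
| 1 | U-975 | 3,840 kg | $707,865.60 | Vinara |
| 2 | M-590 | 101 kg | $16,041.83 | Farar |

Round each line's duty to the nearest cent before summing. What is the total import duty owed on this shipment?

Line 1 (U-975, Vinara, 3,840 kg, $707,865.60):
Base rate for U-975 is 5.5%.
Origin Vinara qualifies under the Duroria–Vinara agreement and U-975 is covered: preferential rate Free applies instead.
The additional-duty order on U-975 targets Farar, not Vinara; it does not apply.
Duty = $707,865.60 × 0% = $0.00.
Line 2 (M-590, Farar, 101 kg, $16,041.83):
Base rate for M-590 is 13.5%.
M-590 has an FTA preferential rate, but origin Farar is not Vinara; base rate stands.
Additional duty on M-590 from Farar: +67%. Applied ad valorem rate: 13.5% + 67% = 80.5%.
Duty = $16,041.83 × 80.5% = $12,913.67.
Total = $0.00 + $12,913.67 = $12,913.67.

$12,913.67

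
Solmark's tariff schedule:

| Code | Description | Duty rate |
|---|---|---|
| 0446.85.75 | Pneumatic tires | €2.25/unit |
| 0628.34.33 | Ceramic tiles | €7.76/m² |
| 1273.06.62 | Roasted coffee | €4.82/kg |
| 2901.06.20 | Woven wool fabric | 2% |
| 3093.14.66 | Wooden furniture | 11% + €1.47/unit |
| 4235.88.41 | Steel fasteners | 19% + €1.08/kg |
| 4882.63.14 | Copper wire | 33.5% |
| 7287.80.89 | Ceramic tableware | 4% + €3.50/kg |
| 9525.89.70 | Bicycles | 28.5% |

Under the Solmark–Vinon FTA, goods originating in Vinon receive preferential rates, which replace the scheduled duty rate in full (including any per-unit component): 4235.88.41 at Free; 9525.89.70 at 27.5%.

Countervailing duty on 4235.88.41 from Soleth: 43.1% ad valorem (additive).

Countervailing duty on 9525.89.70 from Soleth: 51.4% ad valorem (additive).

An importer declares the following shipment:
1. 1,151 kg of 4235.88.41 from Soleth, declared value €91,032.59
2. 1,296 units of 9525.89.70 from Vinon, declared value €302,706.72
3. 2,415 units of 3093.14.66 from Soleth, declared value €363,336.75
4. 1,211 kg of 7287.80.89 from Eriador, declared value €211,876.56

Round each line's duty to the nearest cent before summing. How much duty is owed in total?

€197,249.32

Line 1 (4235.88.41, Soleth, 1,151 kg, €91,032.59):
Base rate for 4235.88.41 is 19% + €1.08/kg.
4235.88.41 has an FTA preferential rate, but origin Soleth is not Vinon; base rate stands.
Additional duty on 4235.88.41 from Soleth: +43.1%. Applied ad valorem rate: 19% + 43.1% = 62.1%.
Duty = €91,032.59 × 62.1% + 1,151 × €1.08 = €57,774.32.
Line 2 (9525.89.70, Vinon, 1,296 units, €302,706.72):
Base rate for 9525.89.70 is 28.5%.
Origin Vinon qualifies under the Solmark–Vinon agreement and 9525.89.70 is covered: preferential rate 27.5% applies instead.
The additional-duty order on 9525.89.70 targets Soleth, not Vinon; it does not apply.
Duty = €302,706.72 × 27.5% = €83,244.35.
Line 3 (3093.14.66, Soleth, 2,415 units, €363,336.75):
Base rate for 3093.14.66 is 11% + €1.47/unit.
Duty = €363,336.75 × 11% + 2,415 × €1.47 = €43,517.09.
Line 4 (7287.80.89, Eriador, 1,211 kg, €211,876.56):
Base rate for 7287.80.89 is 4% + €3.50/kg.
Duty = €211,876.56 × 4% + 1,211 × €3.50 = €12,713.56.
Total = €57,774.32 + €83,244.35 + €43,517.09 + €12,713.56 = €197,249.32.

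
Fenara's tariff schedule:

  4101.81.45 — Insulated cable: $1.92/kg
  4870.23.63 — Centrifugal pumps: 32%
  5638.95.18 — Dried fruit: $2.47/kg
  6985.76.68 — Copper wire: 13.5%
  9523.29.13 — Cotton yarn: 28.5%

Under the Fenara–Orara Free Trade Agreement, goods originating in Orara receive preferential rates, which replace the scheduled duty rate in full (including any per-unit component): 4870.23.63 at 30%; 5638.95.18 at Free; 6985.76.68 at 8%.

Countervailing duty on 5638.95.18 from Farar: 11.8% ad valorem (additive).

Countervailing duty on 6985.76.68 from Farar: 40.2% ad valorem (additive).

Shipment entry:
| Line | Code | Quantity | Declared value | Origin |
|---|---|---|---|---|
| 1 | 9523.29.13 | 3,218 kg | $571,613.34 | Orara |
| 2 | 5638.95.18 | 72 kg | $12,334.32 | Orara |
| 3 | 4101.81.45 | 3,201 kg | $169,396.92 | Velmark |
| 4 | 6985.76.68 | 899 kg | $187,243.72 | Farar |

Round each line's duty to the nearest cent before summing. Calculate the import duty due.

$269,605.60

Line 1 (9523.29.13, Orara, 3,218 kg, $571,613.34):
Base rate for 9523.29.13 is 28.5%.
Origin Orara is the FTA partner but 9523.29.13 is not on the preference list; base rate stands.
Duty = $571,613.34 × 28.5% = $162,909.80.
Line 2 (5638.95.18, Orara, 72 kg, $12,334.32):
Base rate for 5638.95.18 is $2.47/kg.
Origin Orara qualifies under the Fenara–Orara agreement and 5638.95.18 is covered: preferential rate Free applies instead.
The additional-duty order on 5638.95.18 targets Farar, not Orara; it does not apply.
Duty = $12,334.32 × 0% = $0.00.
Line 3 (4101.81.45, Velmark, 3,201 kg, $169,396.92):
Base rate for 4101.81.45 is $1.92/kg.
Duty = 3,201 × $1.92 = $6,145.92.
Line 4 (6985.76.68, Farar, 899 kg, $187,243.72):
Base rate for 6985.76.68 is 13.5%.
6985.76.68 has an FTA preferential rate, but origin Farar is not Orara; base rate stands.
Additional duty on 6985.76.68 from Farar: +40.2%. Applied ad valorem rate: 13.5% + 40.2% = 53.7%.
Duty = $187,243.72 × 53.7% = $100,549.88.
Total = $162,909.80 + $0.00 + $6,145.92 + $100,549.88 = $269,605.60.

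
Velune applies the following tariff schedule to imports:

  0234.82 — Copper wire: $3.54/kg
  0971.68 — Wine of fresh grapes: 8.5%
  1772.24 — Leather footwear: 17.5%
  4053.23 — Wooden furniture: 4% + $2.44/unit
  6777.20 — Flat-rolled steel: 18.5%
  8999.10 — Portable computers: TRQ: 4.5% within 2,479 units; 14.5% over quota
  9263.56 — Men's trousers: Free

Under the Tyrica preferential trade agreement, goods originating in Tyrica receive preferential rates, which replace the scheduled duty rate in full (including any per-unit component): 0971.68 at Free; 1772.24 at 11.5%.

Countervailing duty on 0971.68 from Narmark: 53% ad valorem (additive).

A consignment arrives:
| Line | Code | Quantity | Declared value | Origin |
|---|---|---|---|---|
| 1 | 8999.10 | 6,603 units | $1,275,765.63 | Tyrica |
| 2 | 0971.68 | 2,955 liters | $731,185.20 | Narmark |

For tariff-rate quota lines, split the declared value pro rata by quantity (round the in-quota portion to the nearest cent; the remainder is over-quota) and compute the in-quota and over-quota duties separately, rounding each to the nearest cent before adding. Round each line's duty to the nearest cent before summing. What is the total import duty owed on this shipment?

Line 1 (8999.10, Tyrica, 6,603 units, $1,275,765.63):
Code 8999.10 is under a tariff-rate quota (threshold 2,479 units). In-quota: 2,479 units at 4.5%; over-quota: 4,124 units at 14.5%.
Pro-rata value split: in-quota = $1,275,765.63 × 2,479/6,603 = $478,967.59; over-quota = $1,275,765.63 − $478,967.59 = $796,798.04.
In-quota duty = $478,967.59 × 4.5% = $21,553.54. Over-quota duty = $796,798.04 × 14.5% = $115,535.72.
Line duty = $21,553.54 + $115,535.72 = $137,089.26.
Line 2 (0971.68, Narmark, 2,955 liters, $731,185.20):
Base rate for 0971.68 is 8.5%.
0971.68 has an FTA preferential rate, but origin Narmark is not Tyrica; base rate stands.
Additional duty on 0971.68 from Narmark: +53%. Applied ad valorem rate: 8.5% + 53% = 61.5%.
Duty = $731,185.20 × 61.5% = $449,678.90.
Total = $137,089.26 + $449,678.90 = $586,768.16.

$586,768.16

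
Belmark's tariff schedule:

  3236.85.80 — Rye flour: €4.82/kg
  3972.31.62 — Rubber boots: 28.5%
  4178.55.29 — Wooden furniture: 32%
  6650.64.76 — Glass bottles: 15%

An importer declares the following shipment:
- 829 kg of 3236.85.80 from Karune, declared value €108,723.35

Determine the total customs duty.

Line 1 (3236.85.80, Karune, 829 kg, €108,723.35):
Base rate for 3236.85.80 is €4.82/kg.
Duty = 829 × €4.82 = €3,995.78.

€3,995.78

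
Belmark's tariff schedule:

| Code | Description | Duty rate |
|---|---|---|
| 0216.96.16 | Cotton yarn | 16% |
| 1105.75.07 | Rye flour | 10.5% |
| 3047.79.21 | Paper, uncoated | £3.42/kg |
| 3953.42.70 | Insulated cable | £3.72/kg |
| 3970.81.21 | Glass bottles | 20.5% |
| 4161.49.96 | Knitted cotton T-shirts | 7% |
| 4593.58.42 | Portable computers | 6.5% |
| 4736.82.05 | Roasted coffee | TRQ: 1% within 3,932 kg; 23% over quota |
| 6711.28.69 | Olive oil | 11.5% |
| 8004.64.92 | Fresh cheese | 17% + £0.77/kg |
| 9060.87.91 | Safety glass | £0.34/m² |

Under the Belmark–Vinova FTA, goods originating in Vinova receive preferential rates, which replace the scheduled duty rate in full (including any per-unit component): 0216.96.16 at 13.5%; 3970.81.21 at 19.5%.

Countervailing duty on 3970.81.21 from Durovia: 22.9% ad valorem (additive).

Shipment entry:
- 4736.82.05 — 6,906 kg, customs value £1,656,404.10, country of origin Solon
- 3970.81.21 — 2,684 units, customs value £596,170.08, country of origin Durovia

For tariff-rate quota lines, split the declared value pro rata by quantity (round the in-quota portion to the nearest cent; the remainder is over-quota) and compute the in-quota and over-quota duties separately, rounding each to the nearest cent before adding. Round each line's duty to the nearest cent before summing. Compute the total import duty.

Line 1 (4736.82.05, Solon, 6,906 kg, £1,656,404.10):
Code 4736.82.05 is under a tariff-rate quota (threshold 3,932 kg). In-quota: 3,932 kg at 1%; over-quota: 2,974 kg at 23%.
Pro-rata value split: in-quota = £1,656,404.10 × 3,932/6,906 = £943,090.20; over-quota = £1,656,404.10 − £943,090.20 = £713,313.90.
In-quota duty = £943,090.20 × 1% = £9,430.90. Over-quota duty = £713,313.90 × 23% = £164,062.20.
Line duty = £9,430.90 + £164,062.20 = £173,493.10.
Line 2 (3970.81.21, Durovia, 2,684 units, £596,170.08):
Base rate for 3970.81.21 is 20.5%.
3970.81.21 has an FTA preferential rate, but origin Durovia is not Vinova; base rate stands.
Additional duty on 3970.81.21 from Durovia: +22.9%. Applied ad valorem rate: 20.5% + 22.9% = 43.4%.
Duty = £596,170.08 × 43.4% = £258,737.81.
Total = £173,493.10 + £258,737.81 = £432,230.91.

£432,230.91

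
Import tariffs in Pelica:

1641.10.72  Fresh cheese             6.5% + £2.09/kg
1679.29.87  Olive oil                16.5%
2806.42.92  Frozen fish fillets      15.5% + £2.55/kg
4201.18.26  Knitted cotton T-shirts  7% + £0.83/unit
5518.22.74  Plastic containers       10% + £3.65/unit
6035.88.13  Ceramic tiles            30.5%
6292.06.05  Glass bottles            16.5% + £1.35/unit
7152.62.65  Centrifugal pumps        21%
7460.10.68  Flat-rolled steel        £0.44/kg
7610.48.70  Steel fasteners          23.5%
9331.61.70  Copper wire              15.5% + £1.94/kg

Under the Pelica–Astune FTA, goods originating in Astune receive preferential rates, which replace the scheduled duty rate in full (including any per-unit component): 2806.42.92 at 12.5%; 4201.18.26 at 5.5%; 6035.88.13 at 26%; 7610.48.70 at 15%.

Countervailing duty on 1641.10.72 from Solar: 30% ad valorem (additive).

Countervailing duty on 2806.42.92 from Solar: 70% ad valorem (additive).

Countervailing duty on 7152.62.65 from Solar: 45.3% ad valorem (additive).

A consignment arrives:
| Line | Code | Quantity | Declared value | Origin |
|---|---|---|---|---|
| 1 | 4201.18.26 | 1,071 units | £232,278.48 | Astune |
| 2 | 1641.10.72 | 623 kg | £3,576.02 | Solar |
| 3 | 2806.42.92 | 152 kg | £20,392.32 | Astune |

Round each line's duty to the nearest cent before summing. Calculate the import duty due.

Line 1 (4201.18.26, Astune, 1,071 units, £232,278.48):
Base rate for 4201.18.26 is 7% + £0.83/unit.
Origin Astune qualifies under the Pelica–Astune agreement and 4201.18.26 is covered: preferential rate 5.5% applies instead.
Duty = £232,278.48 × 5.5% = £12,775.32.
Line 2 (1641.10.72, Solar, 623 kg, £3,576.02):
Base rate for 1641.10.72 is 6.5% + £2.09/kg.
Additional duty on 1641.10.72 from Solar: +30%. Applied ad valorem rate: 6.5% + 30% = 36.5%.
Duty = £3,576.02 × 36.5% + 623 × £2.09 = £2,607.32.
Line 3 (2806.42.92, Astune, 152 kg, £20,392.32):
Base rate for 2806.42.92 is 15.5% + £2.55/kg.
Origin Astune qualifies under the Pelica–Astune agreement and 2806.42.92 is covered: preferential rate 12.5% applies instead.
The additional-duty order on 2806.42.92 targets Solar, not Astune; it does not apply.
Duty = £20,392.32 × 12.5% = £2,549.04.
Total = £12,775.32 + £2,607.32 + £2,549.04 = £17,931.68.

£17,931.68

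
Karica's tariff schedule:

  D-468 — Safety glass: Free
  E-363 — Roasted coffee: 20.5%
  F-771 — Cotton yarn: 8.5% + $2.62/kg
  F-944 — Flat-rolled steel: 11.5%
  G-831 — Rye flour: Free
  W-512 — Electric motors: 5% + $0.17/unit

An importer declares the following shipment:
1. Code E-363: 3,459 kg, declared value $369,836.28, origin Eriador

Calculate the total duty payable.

Line 1 (E-363, Eriador, 3,459 kg, $369,836.28):
Base rate for E-363 is 20.5%.
Duty = $369,836.28 × 20.5% = $75,816.44.

$75,816.44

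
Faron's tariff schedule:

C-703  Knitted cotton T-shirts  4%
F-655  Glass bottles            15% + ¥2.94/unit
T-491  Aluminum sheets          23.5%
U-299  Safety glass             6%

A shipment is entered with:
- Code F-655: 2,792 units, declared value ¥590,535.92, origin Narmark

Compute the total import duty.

¥96,788.87

Line 1 (F-655, Narmark, 2,792 units, ¥590,535.92):
Base rate for F-655 is 15% + ¥2.94/unit.
Duty = ¥590,535.92 × 15% + 2,792 × ¥2.94 = ¥96,788.87.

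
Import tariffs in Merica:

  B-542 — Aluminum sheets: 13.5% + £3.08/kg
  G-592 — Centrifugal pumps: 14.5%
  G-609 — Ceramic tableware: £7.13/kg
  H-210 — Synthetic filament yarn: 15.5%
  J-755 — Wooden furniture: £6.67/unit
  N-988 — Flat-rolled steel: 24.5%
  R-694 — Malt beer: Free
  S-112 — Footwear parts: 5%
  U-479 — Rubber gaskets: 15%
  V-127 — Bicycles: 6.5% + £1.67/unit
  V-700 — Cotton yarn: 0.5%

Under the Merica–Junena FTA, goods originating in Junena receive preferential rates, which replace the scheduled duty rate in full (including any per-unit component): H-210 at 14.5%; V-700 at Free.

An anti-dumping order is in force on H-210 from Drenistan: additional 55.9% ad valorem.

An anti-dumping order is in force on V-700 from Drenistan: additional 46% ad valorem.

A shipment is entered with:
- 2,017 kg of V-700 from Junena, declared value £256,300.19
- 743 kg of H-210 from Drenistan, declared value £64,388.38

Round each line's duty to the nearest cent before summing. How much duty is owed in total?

Line 1 (V-700, Junena, 2,017 kg, £256,300.19):
Base rate for V-700 is 0.5%.
Origin Junena qualifies under the Merica–Junena agreement and V-700 is covered: preferential rate Free applies instead.
The additional-duty order on V-700 targets Drenistan, not Junena; it does not apply.
Duty = £256,300.19 × 0% = £0.00.
Line 2 (H-210, Drenistan, 743 kg, £64,388.38):
Base rate for H-210 is 15.5%.
H-210 has an FTA preferential rate, but origin Drenistan is not Junena; base rate stands.
Additional duty on H-210 from Drenistan: +55.9%. Applied ad valorem rate: 15.5% + 55.9% = 71.4%.
Duty = £64,388.38 × 71.4% = £45,973.30.
Total = £0.00 + £45,973.30 = £45,973.30.

£45,973.30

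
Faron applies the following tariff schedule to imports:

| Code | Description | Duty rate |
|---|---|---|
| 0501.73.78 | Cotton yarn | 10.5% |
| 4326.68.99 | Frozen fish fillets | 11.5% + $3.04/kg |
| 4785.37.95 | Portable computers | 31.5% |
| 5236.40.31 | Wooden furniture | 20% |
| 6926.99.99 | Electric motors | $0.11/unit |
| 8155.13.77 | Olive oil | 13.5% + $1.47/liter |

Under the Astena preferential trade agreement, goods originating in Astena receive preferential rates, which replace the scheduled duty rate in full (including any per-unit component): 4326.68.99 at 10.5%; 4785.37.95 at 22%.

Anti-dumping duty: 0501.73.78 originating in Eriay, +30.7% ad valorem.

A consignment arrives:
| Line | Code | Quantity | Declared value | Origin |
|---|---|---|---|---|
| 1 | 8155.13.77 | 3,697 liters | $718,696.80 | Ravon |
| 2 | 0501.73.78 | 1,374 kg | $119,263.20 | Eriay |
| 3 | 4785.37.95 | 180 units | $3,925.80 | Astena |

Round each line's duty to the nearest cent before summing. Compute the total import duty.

Line 1 (8155.13.77, Ravon, 3,697 liters, $718,696.80):
Base rate for 8155.13.77 is 13.5% + $1.47/liter.
Duty = $718,696.80 × 13.5% + 3,697 × $1.47 = $102,458.66.
Line 2 (0501.73.78, Eriay, 1,374 kg, $119,263.20):
Base rate for 0501.73.78 is 10.5%.
Additional duty on 0501.73.78 from Eriay: +30.7%. Applied ad valorem rate: 10.5% + 30.7% = 41.2%.
Duty = $119,263.20 × 41.2% = $49,136.44.
Line 3 (4785.37.95, Astena, 180 units, $3,925.80):
Base rate for 4785.37.95 is 31.5%.
Origin Astena qualifies under the Faron–Astena agreement and 4785.37.95 is covered: preferential rate 22% applies instead.
Duty = $3,925.80 × 22% = $863.68.
Total = $102,458.66 + $49,136.44 + $863.68 = $152,458.78.

$152,458.78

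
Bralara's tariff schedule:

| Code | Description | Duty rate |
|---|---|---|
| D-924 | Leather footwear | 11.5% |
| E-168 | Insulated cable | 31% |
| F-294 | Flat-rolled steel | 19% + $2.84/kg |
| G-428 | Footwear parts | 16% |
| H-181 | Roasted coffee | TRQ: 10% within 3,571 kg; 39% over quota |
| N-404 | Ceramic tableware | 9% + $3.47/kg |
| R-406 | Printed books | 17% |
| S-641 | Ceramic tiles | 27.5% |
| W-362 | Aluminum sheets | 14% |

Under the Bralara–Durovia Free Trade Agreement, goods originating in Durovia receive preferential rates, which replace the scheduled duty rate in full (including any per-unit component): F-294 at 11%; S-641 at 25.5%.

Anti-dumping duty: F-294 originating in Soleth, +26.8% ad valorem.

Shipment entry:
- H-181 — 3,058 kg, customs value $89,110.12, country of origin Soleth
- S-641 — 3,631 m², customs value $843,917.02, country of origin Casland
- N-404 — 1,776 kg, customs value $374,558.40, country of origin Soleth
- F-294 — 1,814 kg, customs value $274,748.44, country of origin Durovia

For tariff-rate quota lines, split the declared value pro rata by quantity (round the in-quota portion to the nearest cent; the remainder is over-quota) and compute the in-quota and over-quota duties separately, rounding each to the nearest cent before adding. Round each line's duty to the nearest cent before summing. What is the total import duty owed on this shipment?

$311,083.50

Line 1 (H-181, Soleth, 3,058 kg, $89,110.12):
Code H-181 is under a tariff-rate quota (threshold 3,571 kg). Quantity 3,058 kg is within the quota, so the in-quota rate 10% applies to the full value.
Duty = $89,110.12 × 10% = $8,911.01.
Line 2 (S-641, Casland, 3,631 m², $843,917.02):
Base rate for S-641 is 27.5%.
S-641 has an FTA preferential rate, but origin Casland is not Durovia; base rate stands.
Duty = $843,917.02 × 27.5% = $232,077.18.
Line 3 (N-404, Soleth, 1,776 kg, $374,558.40):
Base rate for N-404 is 9% + $3.47/kg.
Duty = $374,558.40 × 9% + 1,776 × $3.47 = $39,872.98.
Line 4 (F-294, Durovia, 1,814 kg, $274,748.44):
Base rate for F-294 is 19% + $2.84/kg.
Origin Durovia qualifies under the Bralara–Durovia agreement and F-294 is covered: preferential rate 11% applies instead.
The additional-duty order on F-294 targets Soleth, not Durovia; it does not apply.
Duty = $274,748.44 × 11% = $30,222.33.
Total = $8,911.01 + $232,077.18 + $39,872.98 + $30,222.33 = $311,083.50.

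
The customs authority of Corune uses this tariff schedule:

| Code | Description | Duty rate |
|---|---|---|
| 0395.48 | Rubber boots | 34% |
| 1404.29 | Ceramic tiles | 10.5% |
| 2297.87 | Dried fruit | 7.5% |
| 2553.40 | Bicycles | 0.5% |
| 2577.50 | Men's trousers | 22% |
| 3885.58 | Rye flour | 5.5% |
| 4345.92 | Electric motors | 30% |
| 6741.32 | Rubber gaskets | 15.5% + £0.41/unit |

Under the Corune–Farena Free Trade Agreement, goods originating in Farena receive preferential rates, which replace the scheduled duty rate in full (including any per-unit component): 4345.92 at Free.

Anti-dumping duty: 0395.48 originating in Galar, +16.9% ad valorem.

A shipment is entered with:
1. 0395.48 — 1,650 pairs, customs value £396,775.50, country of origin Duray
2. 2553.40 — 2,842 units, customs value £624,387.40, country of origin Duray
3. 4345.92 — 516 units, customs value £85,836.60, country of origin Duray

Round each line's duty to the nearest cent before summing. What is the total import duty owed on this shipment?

£163,776.59

Line 1 (0395.48, Duray, 1,650 pairs, £396,775.50):
Base rate for 0395.48 is 34%.
The additional-duty order on 0395.48 targets Galar, not Duray; it does not apply.
Duty = £396,775.50 × 34% = £134,903.67.
Line 2 (2553.40, Duray, 2,842 units, £624,387.40):
Base rate for 2553.40 is 0.5%.
Duty = £624,387.40 × 0.5% = £3,121.94.
Line 3 (4345.92, Duray, 516 units, £85,836.60):
Base rate for 4345.92 is 30%.
4345.92 has an FTA preferential rate, but origin Duray is not Farena; base rate stands.
Duty = £85,836.60 × 30% = £25,750.98.
Total = £134,903.67 + £3,121.94 + £25,750.98 = £163,776.59.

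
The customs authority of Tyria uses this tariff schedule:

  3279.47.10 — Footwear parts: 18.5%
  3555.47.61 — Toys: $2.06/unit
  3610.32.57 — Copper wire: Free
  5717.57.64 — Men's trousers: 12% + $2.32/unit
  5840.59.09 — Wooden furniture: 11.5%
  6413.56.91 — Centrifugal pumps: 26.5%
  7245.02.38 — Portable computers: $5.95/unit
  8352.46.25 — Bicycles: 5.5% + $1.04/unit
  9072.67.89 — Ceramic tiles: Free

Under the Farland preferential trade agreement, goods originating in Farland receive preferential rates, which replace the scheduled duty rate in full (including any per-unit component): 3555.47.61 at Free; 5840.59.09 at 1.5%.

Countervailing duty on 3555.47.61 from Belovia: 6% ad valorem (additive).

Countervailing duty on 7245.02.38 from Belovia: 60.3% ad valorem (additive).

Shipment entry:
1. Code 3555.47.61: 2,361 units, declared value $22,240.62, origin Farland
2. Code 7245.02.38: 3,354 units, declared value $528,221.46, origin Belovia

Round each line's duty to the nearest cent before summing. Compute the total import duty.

Line 1 (3555.47.61, Farland, 2,361 units, $22,240.62):
Base rate for 3555.47.61 is $2.06/unit.
Origin Farland qualifies under the Tyria–Farland agreement and 3555.47.61 is covered: preferential rate Free applies instead.
The additional-duty order on 3555.47.61 targets Belovia, not Farland; it does not apply.
Duty = $22,240.62 × 0% = $0.00.
Line 2 (7245.02.38, Belovia, 3,354 units, $528,221.46):
Base rate for 7245.02.38 is $5.95/unit.
Additional duty on 7245.02.38 from Belovia: +60.3% ad valorem. Applied ad valorem rate = 60.3%.
Duty = $528,221.46 × 60.3% + 3,354 × $5.95 = $338,473.84.
Total = $0.00 + $338,473.84 = $338,473.84.

$338,473.84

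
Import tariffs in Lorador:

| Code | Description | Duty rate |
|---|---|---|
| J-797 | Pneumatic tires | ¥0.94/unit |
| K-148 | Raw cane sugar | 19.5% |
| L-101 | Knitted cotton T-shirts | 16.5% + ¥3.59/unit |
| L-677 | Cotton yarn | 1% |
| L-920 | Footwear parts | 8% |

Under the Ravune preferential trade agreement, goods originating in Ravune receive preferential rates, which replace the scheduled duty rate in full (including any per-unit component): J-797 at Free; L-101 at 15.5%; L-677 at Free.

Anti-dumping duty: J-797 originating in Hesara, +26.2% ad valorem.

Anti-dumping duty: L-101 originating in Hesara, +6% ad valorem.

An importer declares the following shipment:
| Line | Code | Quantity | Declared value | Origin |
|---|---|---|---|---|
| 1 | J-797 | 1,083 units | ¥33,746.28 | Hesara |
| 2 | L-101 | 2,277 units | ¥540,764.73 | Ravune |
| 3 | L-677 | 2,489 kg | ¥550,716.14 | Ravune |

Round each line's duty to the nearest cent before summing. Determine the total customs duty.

Line 1 (J-797, Hesara, 1,083 units, ¥33,746.28):
Base rate for J-797 is ¥0.94/unit.
J-797 has an FTA preferential rate, but origin Hesara is not Ravune; base rate stands.
Additional duty on J-797 from Hesara: +26.2% ad valorem. Applied ad valorem rate = 26.2%.
Duty = ¥33,746.28 × 26.2% + 1,083 × ¥0.94 = ¥9,859.55.
Line 2 (L-101, Ravune, 2,277 units, ¥540,764.73):
Base rate for L-101 is 16.5% + ¥3.59/unit.
Origin Ravune qualifies under the Lorador–Ravune agreement and L-101 is covered: preferential rate 15.5% applies instead.
The additional-duty order on L-101 targets Hesara, not Ravune; it does not apply.
Duty = ¥540,764.73 × 15.5% = ¥83,818.53.
Line 3 (L-677, Ravune, 2,489 kg, ¥550,716.14):
Base rate for L-677 is 1%.
Origin Ravune qualifies under the Lorador–Ravune agreement and L-677 is covered: preferential rate Free applies instead.
Duty = ¥550,716.14 × 0% = ¥0.00.
Total = ¥9,859.55 + ¥83,818.53 + ¥0.00 = ¥93,678.08.

¥93,678.08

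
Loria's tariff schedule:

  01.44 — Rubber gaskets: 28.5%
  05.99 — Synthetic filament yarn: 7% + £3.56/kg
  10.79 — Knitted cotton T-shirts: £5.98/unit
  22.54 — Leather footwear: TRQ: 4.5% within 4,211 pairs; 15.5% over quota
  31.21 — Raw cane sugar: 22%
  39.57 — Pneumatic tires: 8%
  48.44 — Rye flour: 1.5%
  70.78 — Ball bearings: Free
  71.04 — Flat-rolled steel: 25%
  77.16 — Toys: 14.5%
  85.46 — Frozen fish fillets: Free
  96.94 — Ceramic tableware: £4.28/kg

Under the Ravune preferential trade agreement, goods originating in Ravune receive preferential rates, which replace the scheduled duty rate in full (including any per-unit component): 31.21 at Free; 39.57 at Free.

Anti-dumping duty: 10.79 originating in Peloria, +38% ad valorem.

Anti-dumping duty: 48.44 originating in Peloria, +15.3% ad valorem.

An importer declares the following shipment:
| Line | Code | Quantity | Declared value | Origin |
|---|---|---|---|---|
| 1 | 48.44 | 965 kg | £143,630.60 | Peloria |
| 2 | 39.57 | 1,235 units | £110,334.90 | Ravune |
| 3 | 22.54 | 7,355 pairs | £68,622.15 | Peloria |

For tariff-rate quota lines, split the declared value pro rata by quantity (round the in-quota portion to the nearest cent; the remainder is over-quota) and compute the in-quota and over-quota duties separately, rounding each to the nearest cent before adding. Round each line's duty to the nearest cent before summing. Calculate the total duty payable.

Line 1 (48.44, Peloria, 965 kg, £143,630.60):
Base rate for 48.44 is 1.5%.
Additional duty on 48.44 from Peloria: +15.3%. Applied ad valorem rate: 1.5% + 15.3% = 16.8%.
Duty = £143,630.60 × 16.8% = £24,129.94.
Line 2 (39.57, Ravune, 1,235 units, £110,334.90):
Base rate for 39.57 is 8%.
Origin Ravune qualifies under the Loria–Ravune agreement and 39.57 is covered: preferential rate Free applies instead.
Duty = £110,334.90 × 0% = £0.00.
Line 3 (22.54, Peloria, 7,355 pairs, £68,622.15):
Code 22.54 is under a tariff-rate quota (threshold 4,211 pairs). In-quota: 4,211 pairs at 4.5%; over-quota: 3,144 pairs at 15.5%.
Pro-rata value split: in-quota = £68,622.15 × 4,211/7,355 = £39,288.63; over-quota = £68,622.15 − £39,288.63 = £29,333.52.
In-quota duty = £39,288.63 × 4.5% = £1,767.99. Over-quota duty = £29,333.52 × 15.5% = £4,546.70.
Line duty = £1,767.99 + £4,546.70 = £6,314.69.
Total = £24,129.94 + £0.00 + £6,314.69 = £30,444.63.

£30,444.63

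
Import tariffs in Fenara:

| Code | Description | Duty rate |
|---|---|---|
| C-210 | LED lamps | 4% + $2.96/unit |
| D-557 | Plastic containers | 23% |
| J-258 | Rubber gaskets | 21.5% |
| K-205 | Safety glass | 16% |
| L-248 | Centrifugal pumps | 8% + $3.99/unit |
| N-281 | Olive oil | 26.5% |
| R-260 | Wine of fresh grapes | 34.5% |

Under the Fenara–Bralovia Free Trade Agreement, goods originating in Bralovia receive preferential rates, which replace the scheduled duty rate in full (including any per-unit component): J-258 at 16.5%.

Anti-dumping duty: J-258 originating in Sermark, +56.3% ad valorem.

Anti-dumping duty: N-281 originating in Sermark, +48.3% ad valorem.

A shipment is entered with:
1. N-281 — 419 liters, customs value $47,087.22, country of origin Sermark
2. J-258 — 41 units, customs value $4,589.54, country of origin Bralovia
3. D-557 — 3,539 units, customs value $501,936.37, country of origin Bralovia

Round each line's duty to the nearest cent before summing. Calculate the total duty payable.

$151,423.88

Line 1 (N-281, Sermark, 419 liters, $47,087.22):
Base rate for N-281 is 26.5%.
Additional duty on N-281 from Sermark: +48.3%. Applied ad valorem rate: 26.5% + 48.3% = 74.8%.
Duty = $47,087.22 × 74.8% = $35,221.24.
Line 2 (J-258, Bralovia, 41 units, $4,589.54):
Base rate for J-258 is 21.5%.
Origin Bralovia qualifies under the Fenara–Bralovia agreement and J-258 is covered: preferential rate 16.5% applies instead.
The additional-duty order on J-258 targets Sermark, not Bralovia; it does not apply.
Duty = $4,589.54 × 16.5% = $757.27.
Line 3 (D-557, Bralovia, 3,539 units, $501,936.37):
Base rate for D-557 is 23%.
Origin Bralovia is the FTA partner but D-557 is not on the preference list; base rate stands.
Duty = $501,936.37 × 23% = $115,445.37.
Total = $35,221.24 + $757.27 + $115,445.37 = $151,423.88.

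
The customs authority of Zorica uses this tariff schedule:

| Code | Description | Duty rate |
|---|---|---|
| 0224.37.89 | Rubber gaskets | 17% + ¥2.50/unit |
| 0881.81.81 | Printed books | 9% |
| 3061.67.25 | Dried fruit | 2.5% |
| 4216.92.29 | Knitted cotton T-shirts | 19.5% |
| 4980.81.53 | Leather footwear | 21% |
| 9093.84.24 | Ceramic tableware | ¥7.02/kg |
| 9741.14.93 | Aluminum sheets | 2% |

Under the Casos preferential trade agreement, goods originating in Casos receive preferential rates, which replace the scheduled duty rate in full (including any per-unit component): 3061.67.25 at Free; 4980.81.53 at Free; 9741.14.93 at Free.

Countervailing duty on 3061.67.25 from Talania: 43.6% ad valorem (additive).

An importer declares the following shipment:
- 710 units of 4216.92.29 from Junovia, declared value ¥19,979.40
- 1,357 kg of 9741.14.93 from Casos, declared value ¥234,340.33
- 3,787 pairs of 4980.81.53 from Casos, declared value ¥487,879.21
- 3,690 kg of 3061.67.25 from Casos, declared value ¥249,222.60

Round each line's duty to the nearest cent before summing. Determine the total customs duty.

¥3,895.98

Line 1 (4216.92.29, Junovia, 710 units, ¥19,979.40):
Base rate for 4216.92.29 is 19.5%.
Duty = ¥19,979.40 × 19.5% = ¥3,895.98.
Line 2 (9741.14.93, Casos, 1,357 kg, ¥234,340.33):
Base rate for 9741.14.93 is 2%.
Origin Casos qualifies under the Zorica–Casos agreement and 9741.14.93 is covered: preferential rate Free applies instead.
Duty = ¥234,340.33 × 0% = ¥0.00.
Line 3 (4980.81.53, Casos, 3,787 pairs, ¥487,879.21):
Base rate for 4980.81.53 is 21%.
Origin Casos qualifies under the Zorica–Casos agreement and 4980.81.53 is covered: preferential rate Free applies instead.
Duty = ¥487,879.21 × 0% = ¥0.00.
Line 4 (3061.67.25, Casos, 3,690 kg, ¥249,222.60):
Base rate for 3061.67.25 is 2.5%.
Origin Casos qualifies under the Zorica–Casos agreement and 3061.67.25 is covered: preferential rate Free applies instead.
The additional-duty order on 3061.67.25 targets Talania, not Casos; it does not apply.
Duty = ¥249,222.60 × 0% = ¥0.00.
Total = ¥3,895.98 + ¥0.00 + ¥0.00 + ¥0.00 = ¥3,895.98.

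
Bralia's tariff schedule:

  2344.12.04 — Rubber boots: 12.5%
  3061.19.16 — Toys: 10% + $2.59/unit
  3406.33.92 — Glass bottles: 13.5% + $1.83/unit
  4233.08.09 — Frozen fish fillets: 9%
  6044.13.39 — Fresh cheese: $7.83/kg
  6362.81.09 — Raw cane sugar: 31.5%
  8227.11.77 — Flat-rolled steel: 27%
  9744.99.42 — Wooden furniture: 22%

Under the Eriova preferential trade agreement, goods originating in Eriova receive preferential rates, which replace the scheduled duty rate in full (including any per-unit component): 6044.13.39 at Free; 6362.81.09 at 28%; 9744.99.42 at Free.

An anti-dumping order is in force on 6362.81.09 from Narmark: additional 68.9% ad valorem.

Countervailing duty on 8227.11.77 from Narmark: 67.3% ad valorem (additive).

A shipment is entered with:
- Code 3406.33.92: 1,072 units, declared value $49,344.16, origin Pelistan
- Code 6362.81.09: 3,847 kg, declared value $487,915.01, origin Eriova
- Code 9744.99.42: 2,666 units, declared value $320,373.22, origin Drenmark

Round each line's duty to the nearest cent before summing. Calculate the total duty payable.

$215,721.53

Line 1 (3406.33.92, Pelistan, 1,072 units, $49,344.16):
Base rate for 3406.33.92 is 13.5% + $1.83/unit.
Duty = $49,344.16 × 13.5% + 1,072 × $1.83 = $8,623.22.
Line 2 (6362.81.09, Eriova, 3,847 kg, $487,915.01):
Base rate for 6362.81.09 is 31.5%.
Origin Eriova qualifies under the Bralia–Eriova agreement and 6362.81.09 is covered: preferential rate 28% applies instead.
The additional-duty order on 6362.81.09 targets Narmark, not Eriova; it does not apply.
Duty = $487,915.01 × 28% = $136,616.20.
Line 3 (9744.99.42, Drenmark, 2,666 units, $320,373.22):
Base rate for 9744.99.42 is 22%.
9744.99.42 has an FTA preferential rate, but origin Drenmark is not Eriova; base rate stands.
Duty = $320,373.22 × 22% = $70,482.11.
Total = $8,623.22 + $136,616.20 + $70,482.11 = $215,721.53.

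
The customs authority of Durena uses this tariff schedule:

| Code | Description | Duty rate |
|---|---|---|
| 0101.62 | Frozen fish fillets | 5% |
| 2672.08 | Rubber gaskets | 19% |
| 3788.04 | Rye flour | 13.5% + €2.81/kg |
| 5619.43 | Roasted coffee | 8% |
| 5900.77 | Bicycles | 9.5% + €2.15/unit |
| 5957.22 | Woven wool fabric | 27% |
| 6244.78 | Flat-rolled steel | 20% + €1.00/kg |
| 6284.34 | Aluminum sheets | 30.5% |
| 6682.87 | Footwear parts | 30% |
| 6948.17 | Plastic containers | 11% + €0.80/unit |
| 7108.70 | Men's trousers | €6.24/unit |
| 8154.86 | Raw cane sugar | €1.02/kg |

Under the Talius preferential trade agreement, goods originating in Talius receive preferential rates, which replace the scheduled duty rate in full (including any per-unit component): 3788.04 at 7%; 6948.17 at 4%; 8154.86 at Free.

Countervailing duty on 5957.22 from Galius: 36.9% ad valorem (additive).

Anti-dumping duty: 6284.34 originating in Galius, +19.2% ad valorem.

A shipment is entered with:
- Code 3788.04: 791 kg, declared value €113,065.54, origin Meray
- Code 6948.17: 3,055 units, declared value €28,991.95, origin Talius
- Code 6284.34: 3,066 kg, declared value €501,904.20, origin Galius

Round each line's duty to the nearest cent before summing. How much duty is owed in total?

Line 1 (3788.04, Meray, 791 kg, €113,065.54):
Base rate for 3788.04 is 13.5% + €2.81/kg.
3788.04 has an FTA preferential rate, but origin Meray is not Talius; base rate stands.
Duty = €113,065.54 × 13.5% + 791 × €2.81 = €17,486.56.
Line 2 (6948.17, Talius, 3,055 units, €28,991.95):
Base rate for 6948.17 is 11% + €0.80/unit.
Origin Talius qualifies under the Durena–Talius agreement and 6948.17 is covered: preferential rate 4% applies instead.
Duty = €28,991.95 × 4% = €1,159.68.
Line 3 (6284.34, Galius, 3,066 kg, €501,904.20):
Base rate for 6284.34 is 30.5%.
Additional duty on 6284.34 from Galius: +19.2%. Applied ad valorem rate: 30.5% + 19.2% = 49.7%.
Duty = €501,904.20 × 49.7% = €249,446.39.
Total = €17,486.56 + €1,159.68 + €249,446.39 = €268,092.63.

€268,092.63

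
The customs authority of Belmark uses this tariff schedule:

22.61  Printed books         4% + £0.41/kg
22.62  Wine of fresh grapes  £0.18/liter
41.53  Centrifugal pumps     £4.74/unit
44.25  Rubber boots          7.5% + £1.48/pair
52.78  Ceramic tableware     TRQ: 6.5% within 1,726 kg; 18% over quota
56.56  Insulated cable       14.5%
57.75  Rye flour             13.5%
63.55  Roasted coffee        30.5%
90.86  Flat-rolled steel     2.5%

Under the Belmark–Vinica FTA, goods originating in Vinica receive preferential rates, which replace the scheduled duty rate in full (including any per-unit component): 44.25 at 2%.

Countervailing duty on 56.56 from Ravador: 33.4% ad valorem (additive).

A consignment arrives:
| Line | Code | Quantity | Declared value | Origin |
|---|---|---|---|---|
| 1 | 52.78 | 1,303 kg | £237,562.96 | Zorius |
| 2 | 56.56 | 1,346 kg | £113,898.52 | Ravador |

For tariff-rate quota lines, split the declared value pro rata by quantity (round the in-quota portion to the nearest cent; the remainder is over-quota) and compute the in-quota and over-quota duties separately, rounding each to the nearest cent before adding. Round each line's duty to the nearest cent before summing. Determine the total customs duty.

Line 1 (52.78, Zorius, 1,303 kg, £237,562.96):
Code 52.78 is under a tariff-rate quota (threshold 1,726 kg). Quantity 1,303 kg is within the quota, so the in-quota rate 6.5% applies to the full value.
Duty = £237,562.96 × 6.5% = £15,441.59.
Line 2 (56.56, Ravador, 1,346 kg, £113,898.52):
Base rate for 56.56 is 14.5%.
Additional duty on 56.56 from Ravador: +33.4%. Applied ad valorem rate: 14.5% + 33.4% = 47.9%.
Duty = £113,898.52 × 47.9% = £54,557.39.
Total = £15,441.59 + £54,557.39 = £69,998.98.

£69,998.98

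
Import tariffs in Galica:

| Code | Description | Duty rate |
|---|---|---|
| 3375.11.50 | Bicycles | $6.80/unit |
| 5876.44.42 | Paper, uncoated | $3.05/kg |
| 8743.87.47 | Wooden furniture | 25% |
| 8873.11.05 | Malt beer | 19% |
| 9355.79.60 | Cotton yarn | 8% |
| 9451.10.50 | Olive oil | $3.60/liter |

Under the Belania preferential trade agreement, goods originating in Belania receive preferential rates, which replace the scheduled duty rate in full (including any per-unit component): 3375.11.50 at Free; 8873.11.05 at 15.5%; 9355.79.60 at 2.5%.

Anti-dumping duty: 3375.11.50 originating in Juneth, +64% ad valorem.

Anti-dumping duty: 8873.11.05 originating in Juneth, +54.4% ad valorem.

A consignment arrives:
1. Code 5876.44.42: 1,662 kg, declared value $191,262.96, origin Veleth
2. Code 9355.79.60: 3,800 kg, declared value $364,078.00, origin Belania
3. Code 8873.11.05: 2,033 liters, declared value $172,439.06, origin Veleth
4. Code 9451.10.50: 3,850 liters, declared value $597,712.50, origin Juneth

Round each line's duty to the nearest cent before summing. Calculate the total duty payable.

Line 1 (5876.44.42, Veleth, 1,662 kg, $191,262.96):
Base rate for 5876.44.42 is $3.05/kg.
Duty = 1,662 × $3.05 = $5,069.10.
Line 2 (9355.79.60, Belania, 3,800 kg, $364,078.00):
Base rate for 9355.79.60 is 8%.
Origin Belania qualifies under the Galica–Belania agreement and 9355.79.60 is covered: preferential rate 2.5% applies instead.
Duty = $364,078.00 × 2.5% = $9,101.95.
Line 3 (8873.11.05, Veleth, 2,033 liters, $172,439.06):
Base rate for 8873.11.05 is 19%.
8873.11.05 has an FTA preferential rate, but origin Veleth is not Belania; base rate stands.
The additional-duty order on 8873.11.05 targets Juneth, not Veleth; it does not apply.
Duty = $172,439.06 × 19% = $32,763.42.
Line 4 (9451.10.50, Juneth, 3,850 liters, $597,712.50):
Base rate for 9451.10.50 is $3.60/liter.
Duty = 3,850 × $3.60 = $13,860.00.
Total = $5,069.10 + $9,101.95 + $32,763.42 + $13,860.00 = $60,794.47.

$60,794.47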